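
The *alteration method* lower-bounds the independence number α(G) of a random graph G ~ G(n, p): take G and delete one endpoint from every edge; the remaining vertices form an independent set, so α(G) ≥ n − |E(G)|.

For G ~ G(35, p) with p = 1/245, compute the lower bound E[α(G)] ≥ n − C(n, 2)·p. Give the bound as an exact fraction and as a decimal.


E[|E(G)|] = C(35, 2)·p = 595 · (1/245) = 17/7.
E[α(G)] ≥ n − E[|E(G)|] = 35 − 17/7 = 228/7.
Numerically: ≈ 32.57143.
(This is only a lower bound; the true E[α(G)] may be larger.)

E[α(G)] ≥ 228/7 ≈ 32.57143.


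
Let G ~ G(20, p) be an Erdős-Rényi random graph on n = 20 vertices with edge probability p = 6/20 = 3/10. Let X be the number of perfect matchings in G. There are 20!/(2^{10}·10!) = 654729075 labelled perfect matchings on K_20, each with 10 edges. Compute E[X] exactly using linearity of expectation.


K_20 has 20!/(2^{10}·10!) = 654729075 labelled perfect matchings.
For each such perfect matching H, let X_H = 1 if all 10 edges of H are present in G. Then P[X_H = 1] = p^{10} = (3/10)^{10} = 59049/10000000000.
By linearity: E[X] = Σ_H E[X_H] = 654729075 · p^{10} = 654729075 · 59049/10000000000 = 1546443885987/400000000.
Numerically: E[X] ≈ 3866.11.

E[X] = 654729075 · (3/10)^{10} = 1546443885987/400000000 ≈ 3866.11.


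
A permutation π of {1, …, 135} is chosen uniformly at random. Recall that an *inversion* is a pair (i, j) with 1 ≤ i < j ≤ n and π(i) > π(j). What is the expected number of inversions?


Write X = Σ X_I over the C(135, 2) = 9045 pairs i < j, with X_I the indicator of one inversion.
There are 9045 indicators.
For each fixed pair i < j, the values π(i) and π(j) are two distinct elements of {1, …, 135} in uniformly random order; by symmetry P[π(i) > π(j)] = 1/2.
By linearity: E[X] = 9045 · (1/2) = C(135, 2) · (1/2) = 9045/2 = 9045/2 ≈ 4522.500000.

E[X] = 9045/2 = 4522.500000.


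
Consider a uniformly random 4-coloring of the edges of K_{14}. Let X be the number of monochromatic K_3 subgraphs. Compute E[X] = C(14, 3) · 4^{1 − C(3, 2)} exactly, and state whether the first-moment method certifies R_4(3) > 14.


E[X] = C(14, 3) · 4^{1 − 3} = 364 · 4^{−2} = 364/16.
As a reduced fraction: E[X] = 91/4 ≈ 22.7500.
Is E[X] < 1? NO.
Since E[X] ≥ 1, the first-moment bound is inconclusive at n = 14; it does NOT by itself certify R_4(3) > 14.

E[X] = 91/4 ≈ 22.7500; E[X] ≥ 1; first-moment method inconclusive here.


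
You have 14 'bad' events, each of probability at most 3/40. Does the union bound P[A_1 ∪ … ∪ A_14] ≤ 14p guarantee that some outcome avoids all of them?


Union bound: P[∪_{i=1}^{14} A_i] ≤ Σ_i P[A_i] ≤ 14·p = 14·(3/40) = 21/20.
Numerically: 21/20 ≈ 1.0500.
Is 21/20 < 1? NO.
Since the bound 21/20 is ≥ 1, the union bound is uninformative here; it does NOT by itself certify existence.

14·p = 21/20 ≈ 1.0500; existence NOT certified by the union bound.


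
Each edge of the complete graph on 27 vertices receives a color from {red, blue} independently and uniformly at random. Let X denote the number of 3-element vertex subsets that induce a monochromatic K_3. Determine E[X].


Let X = Σ_S X_S over the C(27, 3) = 2925 subsets S of size 3, where X_S = 1 if the K_3 on S is monochromatic.
For a fixed S, the K_3 on S has C(3, 2) = 3 edges. P[all 3 edges red] = (1/2)^3, and likewise for blue, so P[monochromatic] = 2·(1/2)^3 = 2^{1 − 3} = 1/4.
Summing: E[X] = C(27, 3) · 2^{1 − 3} = 2925 · 1/4 = 2925/4.
Numerically: E[X] ≈ 731.250000.

E[X] = C(27,3)·2^(1−C(3,2)) = 2925/4 ≈ 731.250000.


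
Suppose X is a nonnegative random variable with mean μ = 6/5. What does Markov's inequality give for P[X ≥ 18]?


μ = E[X] = 6/5, a = 18.
Markov: P[X ≥ 18] ≤ μ/a = (6/5)/18 = 1/15.
Numerically: ≈ 0.066667.
(Since a = 18 > μ = 1.200000, the bound 1/15 is < 1 and informative.)

P[X ≥ 18] ≤ 1/15 ≈ 0.066667.


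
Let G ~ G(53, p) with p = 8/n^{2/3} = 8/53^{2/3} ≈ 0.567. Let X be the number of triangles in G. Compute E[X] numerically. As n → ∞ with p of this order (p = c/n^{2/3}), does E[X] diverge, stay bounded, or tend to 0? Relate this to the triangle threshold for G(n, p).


Number of potential triangles: C(53, 3) = 23426.
Each occurs with probability p³ ≈ (0.567)³ ≈ 1.822713e-01.
By linearity: E[X] = C(53, 3)·p³ ≈ 23426 · 1.822713e-01 ≈ 4269.8868.
Since α = 2/3 < 1, p = c/n^{2/3} ≫ 1/n is above the triangle threshold p ~ 1/n. Asymptotically E[X] ~ (c³/6)·n^{3(1−α)} = (8³/6)·n^{1} → ∞; triangles are abundant w.h.p.

E[X] ≈ 4269.8868; in regime p = Θ(1/n^{2/3}) E[X] diverges (above the triangle threshold p ~ 1/n).


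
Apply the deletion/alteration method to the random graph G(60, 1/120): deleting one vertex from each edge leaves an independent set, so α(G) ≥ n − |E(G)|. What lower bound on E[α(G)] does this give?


E[|E(G)|] = C(60, 2)·p = 1770 · (1/120) = 59/4.
E[α(G)] ≥ n − E[|E(G)|] = 60 − 59/4 = 181/4.
Numerically: ≈ 45.2500.
(This is only a lower bound; the true E[α(G)] may be larger.)

E[α(G)] ≥ 181/4 ≈ 45.2500.


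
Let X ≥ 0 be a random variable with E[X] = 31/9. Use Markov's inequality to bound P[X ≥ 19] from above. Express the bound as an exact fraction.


μ = E[X] = 31/9, a = 19.
Markov: P[X ≥ 19] ≤ μ/a = (31/9)/19 = 31/171.
Numerically: ≈ 0.1813.
(Since a = 19 > μ = 3.4444, the bound 31/171 is < 1 and informative.)

P[X ≥ 19] ≤ 31/171 ≈ 0.1813.


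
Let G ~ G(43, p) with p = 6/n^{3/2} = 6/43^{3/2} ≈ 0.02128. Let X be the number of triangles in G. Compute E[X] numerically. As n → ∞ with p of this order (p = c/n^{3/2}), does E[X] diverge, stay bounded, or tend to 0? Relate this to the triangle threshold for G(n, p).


Number of potential triangles: C(43, 3) = 12341.
Each occurs with probability p³ ≈ (0.02128)³ ≈ 9.634866e-06.
By linearity: E[X] = C(43, 3)·p³ ≈ 12341 · 9.634866e-06 ≈ 0.1189.
Since α = 3/2 > 1, p = c/n^{3/2} = o(1/n) is below the triangle threshold p ~ 1/n. Asymptotically E[X] ~ (c³/6)·n^{3(1−α)} = (6³/6)·n^{-1.5} → 0, so by Markov's inequality G has no triangles w.h.p.

E[X] ≈ 0.1189; in regime p = Θ(1/n^{3/2}) E[X] tends to 0 (below the triangle threshold p ~ 1/n).


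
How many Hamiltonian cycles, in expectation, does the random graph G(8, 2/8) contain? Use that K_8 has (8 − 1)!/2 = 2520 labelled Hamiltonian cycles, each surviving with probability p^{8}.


K_8 has (8 − 1)!/2 = 2520 labelled Hamiltonian cycles.
For each such Hamiltonian cycle H, let X_H = 1 if all 8 edges of H are present in G. Then P[X_H = 1] = p^{8} = (1/4)^{8} = 1/65536.
By linearity of expectation: E[X] = Σ_H E[X_H] = 2520 · p^{8} = 2520 · 1/65536 = 315/8192.
Numerically: E[X] ≈ 0.03845.

E[X] = 2520 · (1/4)^{8} = 315/8192 ≈ 0.03845.


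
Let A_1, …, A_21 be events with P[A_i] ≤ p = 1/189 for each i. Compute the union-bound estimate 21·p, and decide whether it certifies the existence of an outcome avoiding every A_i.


Union bound: P[∪_{i=1}^{21} A_i] ≤ Σ_i P[A_i] ≤ 21·p = 21·(1/189) = 1/9.
Numerically: 1/9 ≈ 0.111111.
Is 1/9 < 1? YES.
Since P[∪ A_i] ≤ 1/9 < 1, the complement has P[∩ A_i^c] ≥ 1 − 1/9 = 8/9 > 0, so some outcome avoids every A_i.

21·p = 1/9 ≈ 0.111111; existence CERTIFIED by the union bound.


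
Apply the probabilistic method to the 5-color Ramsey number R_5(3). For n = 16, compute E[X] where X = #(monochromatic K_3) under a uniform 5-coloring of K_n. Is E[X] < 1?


E[X] = C(16, 3) · 5^{1 − 3} = 560 · 5^{−2} = 560/25.
As a reduced fraction: E[X] = 112/5 ≈ 22.4000.
Is E[X] < 1? NO.
Since E[X] ≥ 1, the first-moment bound is inconclusive at n = 16; it does NOT by itself certify R_5(3) > 16.

E[X] = 112/5 ≈ 22.4000; E[X] ≥ 1; first-moment method inconclusive here.


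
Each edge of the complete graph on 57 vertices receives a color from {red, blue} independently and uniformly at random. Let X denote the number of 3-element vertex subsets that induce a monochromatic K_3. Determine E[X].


Let X = Σ_S X_S over the C(57, 3) = 29260 subsets S of size 3, where X_S = 1 if the K_3 on S is monochromatic.
For a fixed S, the K_3 on S has C(3, 2) = 3 edges. P[all 3 edges red] = (1/2)^3, and likewise for blue, so P[monochromatic] = 2·(1/2)^3 = 2^{1 − 3} = 1/4.
Summing: E[X] = C(57, 3) · 2^{1 − 3} = 29260 · 1/4 = 7315.
Numerically: E[X] ≈ 7315.000000.

E[X] = C(57,3)·2^(1−C(3,2)) = 7315 ≈ 7315.000000.


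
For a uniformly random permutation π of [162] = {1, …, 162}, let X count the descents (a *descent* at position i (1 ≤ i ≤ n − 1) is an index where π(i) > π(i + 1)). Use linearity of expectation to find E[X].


Write X = Σ X_I over i = 1, …, 161, with X_I the indicator of one descent.
There are 161 indicators.
For each fixed i, the pair (π(i), π(i+1)) is a uniformly random ordered pair of distinct values from {1, …, 162}; by symmetry P[π(i) > π(i+1)] = 1/2.
By linearity: E[X] = 161 · (1/2) = (162 − 1) · (1/2) = 161/2 ≈ 80.500000.

E[X] = 161/2 = 80.500000.


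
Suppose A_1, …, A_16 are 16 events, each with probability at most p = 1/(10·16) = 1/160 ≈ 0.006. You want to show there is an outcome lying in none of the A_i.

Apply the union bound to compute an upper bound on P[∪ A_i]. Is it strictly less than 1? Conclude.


Union bound: P[∪_{i=1}^{16} A_i] ≤ Σ_i P[A_i] ≤ 16·p = 16·(1/160) = 1/10.
Numerically: 1/10 ≈ 0.100.
Is 1/10 < 1? YES.
Since P[∪ A_i] ≤ 1/10 < 1, the complement has P[∩ A_i^c] ≥ 1 − 1/10 = 9/10 > 0, so some outcome avoids every A_i.

16·p = 1/10 ≈ 0.100; existence CERTIFIED by the union bound.


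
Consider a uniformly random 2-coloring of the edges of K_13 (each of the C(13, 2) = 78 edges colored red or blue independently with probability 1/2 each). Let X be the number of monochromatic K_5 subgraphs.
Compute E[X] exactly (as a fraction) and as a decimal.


Let X = Σ_S X_S over the C(13, 5) = 1287 subsets S of size 5, where X_S = 1 if the K_5 on S is monochromatic.
For a fixed S, the K_5 on S has C(5, 2) = 10 edges. P[all 10 edges red] = (1/2)^10, and likewise for blue, so P[monochromatic] = 2·(1/2)^10 = 2^{1 − 10} = 1/512.
By linearity of expectation: E[X] = C(13, 5) · 2^{1 − 10} = 1287 · 1/512 = 1287/512.
Numerically: E[X] ≈ 2.514.

E[X] = C(13,5)·2^(1−C(5,2)) = 1287/512 ≈ 2.514.


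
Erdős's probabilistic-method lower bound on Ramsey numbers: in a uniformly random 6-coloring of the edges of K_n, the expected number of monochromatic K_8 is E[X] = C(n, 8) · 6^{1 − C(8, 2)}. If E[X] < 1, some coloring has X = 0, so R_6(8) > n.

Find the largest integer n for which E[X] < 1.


We need C(n, 8) · 6^{1 − 28} < 1, i.e. C(n, 8) < 6^{28 − 1} = 1023490369077469249536.
Check values of n near the boundary:
  n = 1593: C(1593, 8) = 1010555394551193970323; 1010555394551193970323 < 1023490369077469249536? YES
  n = 1594: C(1594, 8) = 1015652773590544255167; 1015652773590544255167 < 1023490369077469249536? YES
  n = 1595: C(1595, 8) = 1020772636343363633895; 1020772636343363633895 < 1023490369077469249536? YES
  n = 1596: C(1596, 8) = 1025915067760710553965; 1025915067760710553965 < 1023490369077469249536? NO
The largest n with C(n, 8) < 1023490369077469249536 is n = 1595 (where E[X] = 113419181815929292655/113721152119718805504 ≈ 0.997345). Hence R_6(8) > 1595, i.e. R_6(8) ≥ 1596.

Largest n = 1595; hence R_6(8) > 1595.


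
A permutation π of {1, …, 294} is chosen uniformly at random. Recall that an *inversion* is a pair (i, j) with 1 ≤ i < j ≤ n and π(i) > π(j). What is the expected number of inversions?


Write X = Σ X_I over the C(294, 2) = 43071 pairs i < j, with X_I the indicator of one inversion.
There are 43071 indicators.
For each fixed pair i < j, the values π(i) and π(j) are two distinct elements of {1, …, 294} in uniformly random order; by symmetry P[π(i) > π(j)] = 1/2.
By linearity: E[X] = 43071 · (1/2) = C(294, 2) · (1/2) = 43071/2 = 43071/2 ≈ 21535.500000.

E[X] = 43071/2 = 21535.500000.


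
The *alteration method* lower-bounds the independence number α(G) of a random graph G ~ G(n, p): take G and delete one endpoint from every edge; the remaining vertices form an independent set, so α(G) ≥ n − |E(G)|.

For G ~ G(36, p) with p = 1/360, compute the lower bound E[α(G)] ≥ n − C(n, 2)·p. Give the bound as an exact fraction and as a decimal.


E[|E(G)|] = C(36, 2)·p = 630 · (1/360) = 7/4.
E[α(G)] ≥ n − E[|E(G)|] = 36 − 7/4 = 137/4.
Numerically: ≈ 34.250.
(This is only a lower bound; the true E[α(G)] may be larger.)

E[α(G)] ≥ 137/4 ≈ 34.250.


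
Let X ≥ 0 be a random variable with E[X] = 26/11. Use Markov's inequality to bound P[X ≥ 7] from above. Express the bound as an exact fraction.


μ = E[X] = 26/11, a = 7.
Markov: P[X ≥ 7] ≤ μ/a = (26/11)/7 = 26/77.
Numerically: ≈ 0.33766.
(Since a = 7 > μ = 2.36364, the bound 26/77 is < 1 and informative.)

P[X ≥ 7] ≤ 26/77 ≈ 0.33766.


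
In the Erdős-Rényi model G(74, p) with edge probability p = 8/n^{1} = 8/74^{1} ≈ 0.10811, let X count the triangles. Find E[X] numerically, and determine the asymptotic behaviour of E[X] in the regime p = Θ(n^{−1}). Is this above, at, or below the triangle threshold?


Number of potential triangles: C(74, 3) = 64824.
Each occurs with probability p³ ≈ (0.10811)³ ≈ 1.2634987e-03.
By linearity: E[X] = C(74, 3)·p³ ≈ 64824 · 1.2634987e-03 ≈ 81.90504.
Here α = 1, so p = 8/n is exactly at the triangle threshold p ~ 1/n. Asymptotically E[X] → c³/6 = 8³/6 = 256/3 ≈ 85.33333, a bounded constant. In this regime the triangle count is asymptotically Poisson(c³/6).

E[X] ≈ 81.90504; in regime p = Θ(1/n^{1}) E[X] stays bounded (at the triangle threshold p ~ 1/n).


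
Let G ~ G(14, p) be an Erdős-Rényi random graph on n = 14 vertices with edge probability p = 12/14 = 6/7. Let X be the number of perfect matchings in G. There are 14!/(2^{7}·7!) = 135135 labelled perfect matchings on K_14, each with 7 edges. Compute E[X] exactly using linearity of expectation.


K_14 has 14!/(2^{7}·7!) = 135135 labelled perfect matchings.
For each such perfect matching H, let X_H = 1 if all 7 edges of H are present in G. Then P[X_H = 1] = p^{7} = (6/7)^{7} = 279936/823543.
By linearity: E[X] = Σ_H E[X_H] = 135135 · p^{7} = 135135 · 279936/823543 = 5404164480/117649.
Numerically: E[X] ≈ 45934.6.

E[X] = 135135 · (6/7)^{7} = 5404164480/117649 ≈ 45934.6.


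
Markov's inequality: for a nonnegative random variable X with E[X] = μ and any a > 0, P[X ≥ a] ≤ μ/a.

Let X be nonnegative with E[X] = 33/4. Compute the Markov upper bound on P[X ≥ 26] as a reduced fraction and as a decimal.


μ = E[X] = 33/4, a = 26.
Markov: P[X ≥ 26] ≤ μ/a = (33/4)/26 = 33/104.
Numerically: ≈ 0.31731.
(Since a = 26 > μ = 8.25000, the bound 33/104 is < 1 and informative.)

P[X ≥ 26] ≤ 33/104 ≈ 0.31731.


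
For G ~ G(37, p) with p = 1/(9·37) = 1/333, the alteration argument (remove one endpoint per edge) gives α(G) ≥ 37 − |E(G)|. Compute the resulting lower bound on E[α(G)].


E[|E(G)|] = C(37, 2)·p = 666 · (1/333) = 2.
E[α(G)] ≥ n − E[|E(G)|] = 37 − 2 = 35.
Numerically: ≈ 35.00000.
(This is only a lower bound; the true E[α(G)] may be larger.)

E[α(G)] ≥ 35 ≈ 35.00000.


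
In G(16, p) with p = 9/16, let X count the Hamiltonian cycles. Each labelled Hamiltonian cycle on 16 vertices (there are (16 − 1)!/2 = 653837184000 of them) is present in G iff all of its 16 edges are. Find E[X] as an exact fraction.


K_16 has (16 − 1)!/2 = 653837184000 labelled Hamiltonian cycles.
For each such Hamiltonian cycle H, let X_H = 1 if all 16 edges of H are present in G. Then P[X_H = 1] = p^{16} = (9/16)^{16} = 1853020188851841/18446744073709551616.
By linearity of expectation: E[X] = Σ_H E[X_H] = 653837184000 · p^{16} = 653837184000 · 1853020188851841/18446744073709551616 = 1183177248216831945952875/18014398509481984.
Numerically: E[X] ≈ 6.56795e+07.

E[X] = 653837184000 · (9/16)^{16} = 1183177248216831945952875/18014398509481984 ≈ 6.56795e+07.


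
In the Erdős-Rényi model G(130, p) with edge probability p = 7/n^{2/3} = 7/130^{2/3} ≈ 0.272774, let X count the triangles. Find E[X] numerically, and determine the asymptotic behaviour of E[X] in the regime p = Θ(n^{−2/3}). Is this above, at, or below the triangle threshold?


Number of potential triangles: C(130, 3) = 357760.
Each occurs with probability p³ ≈ (0.272774)³ ≈ 2.02958580e-02.
By linearity: E[X] = C(130, 3)·p³ ≈ 357760 · 2.02958580e-02 ≈ 7261.046154.
Since α = 2/3 < 1, p = c/n^{2/3} ≫ 1/n is above the triangle threshold p ~ 1/n. Asymptotically E[X] ~ (c³/6)·n^{3(1−α)} = (7³/6)·n^{1} → ∞; triangles are abundant w.h.p.

E[X] ≈ 7261.046154; in regime p = Θ(1/n^{2/3}) E[X] diverges (above the triangle threshold p ~ 1/n).


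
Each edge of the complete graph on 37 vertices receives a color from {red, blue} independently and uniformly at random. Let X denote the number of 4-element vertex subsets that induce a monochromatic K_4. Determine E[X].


Let X = Σ_S X_S over the C(37, 4) = 66045 subsets S of size 4, where X_S = 1 if the K_4 on S is monochromatic.
For a fixed S, the K_4 on S has C(4, 2) = 6 edges. P[all 6 edges red] = (1/2)^6, and likewise for blue, so P[monochromatic] = 2·(1/2)^6 = 2^{1 − 6} = 1/32.
Summing: E[X] = C(37, 4) · 2^{1 − 6} = 66045 · 1/32 = 66045/32.
Numerically: E[X] ≈ 2063.906.

E[X] = C(37,4)·2^(1−C(4,2)) = 66045/32 ≈ 2063.906.


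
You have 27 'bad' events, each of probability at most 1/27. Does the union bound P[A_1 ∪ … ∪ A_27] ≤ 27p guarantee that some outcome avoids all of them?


Union bound: P[∪_{i=1}^{27} A_i] ≤ Σ_i P[A_i] ≤ 27·p = 27·(1/27) = 1.
Numerically: 1 ≈ 1.000.
Is 1 < 1? NO.
Since the bound 1 is ≥ 1, the union bound is uninformative here; it does NOT by itself certify existence.

27·p = 1 ≈ 1.000; existence NOT certified by the union bound.


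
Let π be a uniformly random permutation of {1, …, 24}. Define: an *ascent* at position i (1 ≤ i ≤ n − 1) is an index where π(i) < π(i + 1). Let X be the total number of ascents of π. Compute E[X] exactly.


Write X = Σ X_I over i = 1, …, 23, with X_I the indicator of one ascent.
There are 23 indicators.
For each fixed i, the pair (π(i), π(i+1)) is a uniformly random ordered pair of distinct values from {1, …, 24}; by symmetry P[π(i) < π(i+1)] = 1/2.
By linearity: E[X] = 23 · (1/2) = (24 − 1) · (1/2) = 23/2 ≈ 11.5000.

E[X] = 23/2 = 11.5000.


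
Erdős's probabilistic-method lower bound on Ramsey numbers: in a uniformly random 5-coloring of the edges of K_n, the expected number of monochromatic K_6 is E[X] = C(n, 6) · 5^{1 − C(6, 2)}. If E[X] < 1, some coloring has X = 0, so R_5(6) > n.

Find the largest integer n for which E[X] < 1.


We need C(n, 6) · 5^{1 − 15} < 1, i.e. C(n, 6) < 5^{15 − 1} = 6103515625.
Check values of n near the boundary:
  n = 127: C(127, 6) = 5169379425; 5169379425 < 6103515625? YES
  n = 128: C(128, 6) = 5423611200; 5423611200 < 6103515625? YES
  n = 129: C(129, 6) = 5688177600; 5688177600 < 6103515625? YES
  n = 130: C(130, 6) = 5963412000; 5963412000 < 6103515625? YES
  n = 131: C(131, 6) = 6249655776; 6249655776 < 6103515625? NO
The largest n with C(n, 6) < 6103515625 is n = 130 (where E[X] = 47707296/48828125 ≈ 0.9770). Hence R_5(6) > 130, i.e. R_5(6) ≥ 131.

Largest n = 130; hence R_5(6) > 130.


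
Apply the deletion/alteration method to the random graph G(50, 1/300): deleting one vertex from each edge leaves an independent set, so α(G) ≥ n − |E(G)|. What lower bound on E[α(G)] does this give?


E[|E(G)|] = C(50, 2)·p = 1225 · (1/300) = 49/12.
E[α(G)] ≥ n − E[|E(G)|] = 50 − 49/12 = 551/12.
Numerically: ≈ 45.91667.
(This is only a lower bound; the true E[α(G)] may be larger.)

E[α(G)] ≥ 551/12 ≈ 45.91667.


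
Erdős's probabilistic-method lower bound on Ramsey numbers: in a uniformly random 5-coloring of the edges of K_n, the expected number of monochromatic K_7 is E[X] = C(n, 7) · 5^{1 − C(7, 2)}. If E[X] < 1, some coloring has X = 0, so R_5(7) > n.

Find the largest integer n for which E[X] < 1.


We need C(n, 7) · 5^{1 − 21} < 1, i.e. C(n, 7) < 5^{21 − 1} = 95367431640625.
Check values of n near the boundary:
  n = 337: C(337, 7) = 91989916924632; 91989916924632 < 95367431640625? YES
  n = 338: C(338, 7) = 93935323022736; 93935323022736 < 95367431640625? YES
  n = 339: C(339, 7) = 95915887062372; 95915887062372 < 95367431640625? NO
  n = 340: C(340, 7) = 97932136940560; 97932136940560 < 95367431640625? NO
  n = 341: C(341, 7) = 99984606876440; 99984606876440 < 95367431640625? NO
The largest n with C(n, 7) < 95367431640625 is n = 338 (where E[X] = 93935323022736/95367431640625 ≈ 0.984983). Hence R_5(7) > 338, i.e. R_5(7) ≥ 339.

Largest n = 338; hence R_5(7) > 338.


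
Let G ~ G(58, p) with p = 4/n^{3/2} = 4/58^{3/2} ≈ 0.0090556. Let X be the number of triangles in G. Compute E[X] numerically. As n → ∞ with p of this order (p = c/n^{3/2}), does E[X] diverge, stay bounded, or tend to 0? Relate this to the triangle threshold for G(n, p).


Number of potential triangles: C(58, 3) = 30856.
Each occurs with probability p³ ≈ (0.0090556)³ ≈ 7.4259839e-07.
By linearity: E[X] = C(58, 3)·p³ ≈ 30856 · 7.4259839e-07 ≈ 0.02291.
Since α = 3/2 > 1, p = c/n^{3/2} = o(1/n) is below the triangle threshold p ~ 1/n. Asymptotically E[X] ~ (c³/6)·n^{3(1−α)} = (4³/6)·n^{-1.5} → 0, so by Markov's inequality G has no triangles w.h.p.

E[X] ≈ 0.02291; in regime p = Θ(1/n^{3/2}) E[X] tends to 0 (below the triangle threshold p ~ 1/n).


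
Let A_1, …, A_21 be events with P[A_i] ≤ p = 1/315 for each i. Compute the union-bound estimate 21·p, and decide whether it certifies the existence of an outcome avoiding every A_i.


Union bound: P[∪_{i=1}^{21} A_i] ≤ Σ_i P[A_i] ≤ 21·p = 21·(1/315) = 1/15.
Numerically: 1/15 ≈ 0.066667.
Is 1/15 < 1? YES.
Since P[∪ A_i] ≤ 1/15 < 1, the complement has P[∩ A_i^c] ≥ 1 − 1/15 = 14/15 > 0, so some outcome avoids every A_i.

21·p = 1/15 ≈ 0.066667; existence CERTIFIED by the union bound.


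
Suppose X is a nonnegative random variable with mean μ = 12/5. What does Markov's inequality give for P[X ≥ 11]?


μ = E[X] = 12/5, a = 11.
Markov: P[X ≥ 11] ≤ μ/a = (12/5)/11 = 12/55.
Numerically: ≈ 0.2182.
(Since a = 11 > μ = 2.4000, the bound 12/55 is < 1 and informative.)

P[X ≥ 11] ≤ 12/55 ≈ 0.2182.


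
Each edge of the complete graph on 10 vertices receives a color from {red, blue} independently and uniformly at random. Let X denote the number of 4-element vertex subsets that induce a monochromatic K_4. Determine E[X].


Let X = Σ_S X_S over the C(10, 4) = 210 subsets S of size 4, where X_S = 1 if the K_4 on S is monochromatic.
For a fixed S, the K_4 on S has C(4, 2) = 6 edges. P[all 6 edges red] = (1/2)^6, and likewise for blue, so P[monochromatic] = 2·(1/2)^6 = 2^{1 − 6} = 1/32.
By linearity of expectation: E[X] = C(10, 4) · 2^{1 − 6} = 210 · 1/32 = 105/16.
Numerically: E[X] ≈ 6.5625.

E[X] = C(10,4)·2^(1−C(4,2)) = 105/16 ≈ 6.5625.


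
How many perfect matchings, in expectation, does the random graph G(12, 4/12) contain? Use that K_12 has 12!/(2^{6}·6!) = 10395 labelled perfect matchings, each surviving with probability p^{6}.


K_12 has 12!/(2^{6}·6!) = 10395 labelled perfect matchings.
For each such perfect matching H, let X_H = 1 if all 6 edges of H are present in G. Then P[X_H = 1] = p^{6} = (1/3)^{6} = 1/729.
Summing the indicators: E[X] = Σ_H E[X_H] = 10395 · p^{6} = 10395 · 1/729 = 385/27.
Numerically: E[X] ≈ 14.3.

E[X] = 10395 · (1/3)^{6} = 385/27 ≈ 14.3.


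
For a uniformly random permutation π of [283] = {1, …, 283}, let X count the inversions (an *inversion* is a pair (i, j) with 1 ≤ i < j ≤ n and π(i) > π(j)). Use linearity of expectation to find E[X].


Write X = Σ X_I over the C(283, 2) = 39903 pairs i < j, with X_I the indicator of one inversion.
There are 39903 indicators.
For each fixed pair i < j, the values π(i) and π(j) are two distinct elements of {1, …, 283} in uniformly random order; by symmetry P[π(i) > π(j)] = 1/2.
By linearity: E[X] = 39903 · (1/2) = C(283, 2) · (1/2) = 39903/2 = 39903/2 ≈ 19951.5000.

E[X] = 39903/2 = 19951.5000.


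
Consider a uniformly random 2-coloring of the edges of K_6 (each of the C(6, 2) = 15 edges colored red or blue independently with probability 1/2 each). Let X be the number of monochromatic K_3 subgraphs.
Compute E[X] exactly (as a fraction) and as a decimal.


Let X = Σ_S X_S over the C(6, 3) = 20 subsets S of size 3, where X_S = 1 if the K_3 on S is monochromatic.
For a fixed S, the K_3 on S has C(3, 2) = 3 edges. P[all 3 edges red] = (1/2)^3, and likewise for blue, so P[monochromatic] = 2·(1/2)^3 = 2^{1 − 3} = 1/4.
Summing: E[X] = C(6, 3) · 2^{1 − 3} = 20 · 1/4 = 5.
Numerically: E[X] ≈ 5.0000.

E[X] = C(6,3)·2^(1−C(3,2)) = 5 ≈ 5.0000.


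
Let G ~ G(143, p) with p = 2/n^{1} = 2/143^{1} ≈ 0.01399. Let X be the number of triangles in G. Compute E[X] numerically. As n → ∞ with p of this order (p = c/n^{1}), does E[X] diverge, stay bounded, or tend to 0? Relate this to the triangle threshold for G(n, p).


Number of potential triangles: C(143, 3) = 477191.
Each occurs with probability p³ ≈ (0.01399)³ ≈ 2.735784e-06.
By linearity: E[X] = C(143, 3)·p³ ≈ 477191 · 2.735784e-06 ≈ 1.3055.
Here α = 1, so p = 2/n is exactly at the triangle threshold p ~ 1/n. Asymptotically E[X] → c³/6 = 2³/6 = 4/3 ≈ 1.3333, a bounded constant. In this regime the triangle count is asymptotically Poisson(c³/6).

E[X] ≈ 1.3055; in regime p = Θ(1/n^{1}) E[X] stays bounded (at the triangle threshold p ~ 1/n).


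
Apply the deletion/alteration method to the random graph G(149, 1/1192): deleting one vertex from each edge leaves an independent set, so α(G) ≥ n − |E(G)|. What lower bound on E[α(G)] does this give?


E[|E(G)|] = C(149, 2)·p = 11026 · (1/1192) = 37/4.
E[α(G)] ≥ n − E[|E(G)|] = 149 − 37/4 = 559/4.
Numerically: ≈ 139.750.
(This is only a lower bound; the true E[α(G)] may be larger.)

E[α(G)] ≥ 559/4 ≈ 139.750.


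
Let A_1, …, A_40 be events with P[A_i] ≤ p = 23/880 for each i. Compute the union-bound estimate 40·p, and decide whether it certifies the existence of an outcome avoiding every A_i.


Union bound: P[∪_{i=1}^{40} A_i] ≤ Σ_i P[A_i] ≤ 40·p = 40·(23/880) = 23/22.
Numerically: 23/22 ≈ 1.0454545.
Is 23/22 < 1? NO.
Since the bound 23/22 is ≥ 1, the union bound is uninformative here; it does NOT by itself certify existence.

40·p = 23/22 ≈ 1.0454545; existence NOT certified by the union bound.


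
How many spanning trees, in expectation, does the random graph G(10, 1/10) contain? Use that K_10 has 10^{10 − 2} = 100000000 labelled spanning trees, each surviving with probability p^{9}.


K_10 has 10^{10 − 2} = 100000000 labelled spanning trees.
For each such spanning tree H, let X_H = 1 if all 9 edges of H are present in G. Then P[X_H = 1] = p^{9} = (1/10)^{9} = 1/1000000000.
By linearity of expectation: E[X] = Σ_H E[X_H] = 100000000 · p^{9} = 100000000 · 1/1000000000 = 1/10.
Numerically: E[X] ≈ 0.1.

E[X] = 100000000 · (1/10)^{9} = 1/10 ≈ 0.1.


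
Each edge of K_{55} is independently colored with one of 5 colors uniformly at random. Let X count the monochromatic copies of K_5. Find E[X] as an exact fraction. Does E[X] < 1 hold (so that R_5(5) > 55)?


E[X] = C(55, 5) · 5^{1 − 10} = 3478761 · 5^{−9} = 3478761/1953125.
As a reduced fraction: E[X] = 3478761/1953125 ≈ 1.7811256.
Is E[X] < 1? NO.
Since E[X] ≥ 1, the first-moment bound is inconclusive at n = 55; it does NOT by itself certify R_5(5) > 55.

E[X] = 3478761/1953125 ≈ 1.7811256; E[X] ≥ 1; first-moment method inconclusive here.


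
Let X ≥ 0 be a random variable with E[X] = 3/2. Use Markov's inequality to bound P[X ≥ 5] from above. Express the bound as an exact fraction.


μ = E[X] = 3/2, a = 5.
Markov: P[X ≥ 5] ≤ μ/a = (3/2)/5 = 3/10.
Numerically: ≈ 0.300.
(Since a = 5 > μ = 1.500, the bound 3/10 is < 1 and informative.)

P[X ≥ 5] ≤ 3/10 ≈ 0.300.


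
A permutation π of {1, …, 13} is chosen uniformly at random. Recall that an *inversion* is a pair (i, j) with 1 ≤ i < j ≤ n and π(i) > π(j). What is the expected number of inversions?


Write X = Σ X_I over the C(13, 2) = 78 pairs i < j, with X_I the indicator of one inversion.
There are 78 indicators.
For each fixed pair i < j, the values π(i) and π(j) are two distinct elements of {1, …, 13} in uniformly random order; by symmetry P[π(i) > π(j)] = 1/2.
By linearity: E[X] = 78 · (1/2) = C(13, 2) · (1/2) = 78/2 = 39 ≈ 39.0000.

E[X] = 39 = 39.0000.


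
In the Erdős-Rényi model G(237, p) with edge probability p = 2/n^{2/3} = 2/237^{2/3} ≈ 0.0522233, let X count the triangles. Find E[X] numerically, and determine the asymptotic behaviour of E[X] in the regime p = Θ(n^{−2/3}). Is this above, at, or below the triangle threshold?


Number of potential triangles: C(237, 3) = 2190670.
Each occurs with probability p³ ≈ (0.0522233)³ ≈ 1.42427318e-04.
By linearity: E[X] = C(237, 3)·p³ ≈ 2190670 · 1.42427318e-04 ≈ 312.011252.
Since α = 2/3 < 1, p = c/n^{2/3} ≫ 1/n is above the triangle threshold p ~ 1/n. Asymptotically E[X] ~ (c³/6)·n^{3(1−α)} = (2³/6)·n^{1} → ∞; triangles are abundant w.h.p.

E[X] ≈ 312.011252; in regime p = Θ(1/n^{2/3}) E[X] diverges (above the triangle threshold p ~ 1/n).


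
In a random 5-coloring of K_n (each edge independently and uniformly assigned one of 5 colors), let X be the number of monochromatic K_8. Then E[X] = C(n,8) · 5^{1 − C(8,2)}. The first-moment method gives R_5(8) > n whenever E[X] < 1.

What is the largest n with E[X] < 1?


We need C(n, 8) · 5^{1 − 28} < 1, i.e. C(n, 8) < 5^{28 − 1} = 7450580596923828125.
Check values of n near the boundary:
  n = 857: C(857, 8) = 6983854138365964575; 6983854138365964575 < 7450580596923828125? YES
  n = 858: C(858, 8) = 7049584530256467771; 7049584530256467771 < 7450580596923828125? YES
  n = 859: C(859, 8) = 7115855595170747139; 7115855595170747139 < 7450580596923828125? YES
  n = 860: C(860, 8) = 7182671140665308145; 7182671140665308145 < 7450580596923828125? YES
  n = 861: C(861, 8) = 7250034996615275865; 7250034996615275865 < 7450580596923828125? YES
  n = 862: C(862, 8) = 7317951015318931845; 7317951015318931845 < 7450580596923828125? YES
  n = 863: C(863, 8) = 7386423071602617757; 7386423071602617757 < 7450580596923828125? YES
  n = 864: C(864, 8) = 7455455062926006708; 7455455062926006708 < 7450580596923828125? NO
The largest n with C(n, 8) < 7450580596923828125 is n = 863 (where E[X] = 7386423071602617757/7450580596923828125 ≈ 0.991389). Hence R_5(8) > 863, i.e. R_5(8) ≥ 864.

Largest n = 863; hence R_5(8) > 863.


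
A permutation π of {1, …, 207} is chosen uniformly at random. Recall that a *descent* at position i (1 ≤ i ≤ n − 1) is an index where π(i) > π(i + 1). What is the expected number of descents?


Write X = Σ X_I over i = 1, …, 206, with X_I the indicator of one descent.
There are 206 indicators.
For each fixed i, the pair (π(i), π(i+1)) is a uniformly random ordered pair of distinct values from {1, …, 207}; by symmetry P[π(i) > π(i+1)] = 1/2.
By linearity: E[X] = 206 · (1/2) = (207 − 1) · (1/2) = 103 ≈ 103.00000.

E[X] = 103 = 103.00000.


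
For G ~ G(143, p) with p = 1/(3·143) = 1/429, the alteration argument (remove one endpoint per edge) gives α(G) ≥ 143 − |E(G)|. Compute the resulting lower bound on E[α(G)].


E[|E(G)|] = C(143, 2)·p = 10153 · (1/429) = 71/3.
E[α(G)] ≥ n − E[|E(G)|] = 143 − 71/3 = 358/3.
Numerically: ≈ 119.333.
(This is only a lower bound; the true E[α(G)] may be larger.)

E[α(G)] ≥ 358/3 ≈ 119.333.


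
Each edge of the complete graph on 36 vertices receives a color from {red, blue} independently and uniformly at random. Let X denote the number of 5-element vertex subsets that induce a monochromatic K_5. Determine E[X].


Let X = Σ_S X_S over the C(36, 5) = 376992 subsets S of size 5, where X_S = 1 if the K_5 on S is monochromatic.
For a fixed S, the K_5 on S has C(5, 2) = 10 edges. P[all 10 edges red] = (1/2)^10, and likewise for blue, so P[monochromatic] = 2·(1/2)^10 = 2^{1 − 10} = 1/512.
By linearity: E[X] = C(36, 5) · 2^{1 − 10} = 376992 · 1/512 = 11781/16.
Numerically: E[X] ≈ 736.312500.

E[X] = C(36,5)·2^(1−C(5,2)) = 11781/16 ≈ 736.312500.


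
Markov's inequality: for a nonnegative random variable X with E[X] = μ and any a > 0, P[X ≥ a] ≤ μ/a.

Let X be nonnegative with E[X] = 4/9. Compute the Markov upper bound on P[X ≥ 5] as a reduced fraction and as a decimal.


μ = E[X] = 4/9, a = 5.
Markov: P[X ≥ 5] ≤ μ/a = (4/9)/5 = 4/45.
Numerically: ≈ 0.0889.
(Since a = 5 > μ = 0.4444, the bound 4/45 is < 1 and informative.)

P[X ≥ 5] ≤ 4/45 ≈ 0.0889.


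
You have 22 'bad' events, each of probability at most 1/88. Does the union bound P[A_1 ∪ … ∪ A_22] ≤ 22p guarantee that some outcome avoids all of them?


Union bound: P[∪_{i=1}^{22} A_i] ≤ Σ_i P[A_i] ≤ 22·p = 22·(1/88) = 1/4.
Numerically: 1/4 ≈ 0.250.
Is 1/4 < 1? YES.
Since P[∪ A_i] ≤ 1/4 < 1, the complement has P[∩ A_i^c] ≥ 1 − 1/4 = 3/4 > 0, so some outcome avoids every A_i.

22·p = 1/4 ≈ 0.250; existence CERTIFIED by the union bound.


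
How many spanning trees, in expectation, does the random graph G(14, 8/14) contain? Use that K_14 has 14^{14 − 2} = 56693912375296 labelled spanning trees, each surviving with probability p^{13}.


K_14 has 14^{14 − 2} = 56693912375296 labelled spanning trees.
For each such spanning tree H, let X_H = 1 if all 13 edges of H are present in G. Then P[X_H = 1] = p^{13} = (4/7)^{13} = 67108864/96889010407.
Summing the indicators: E[X] = Σ_H E[X_H] = 56693912375296 · p^{13} = 56693912375296 · 67108864/96889010407 = 274877906944/7.
Numerically: E[X] ≈ 3.927e+10.

E[X] = 56693912375296 · (4/7)^{13} = 274877906944/7 ≈ 3.927e+10.


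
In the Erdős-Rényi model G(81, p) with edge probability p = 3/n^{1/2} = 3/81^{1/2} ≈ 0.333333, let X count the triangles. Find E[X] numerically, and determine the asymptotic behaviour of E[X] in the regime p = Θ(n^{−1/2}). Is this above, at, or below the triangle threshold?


Number of potential triangles: C(81, 3) = 85320.
Each occurs with probability p³ ≈ (0.333333)³ ≈ 3.70370370e-02.
By linearity: E[X] = C(81, 3)·p³ ≈ 85320 · 3.70370370e-02 ≈ 3160.000000.
Since α = 1/2 < 1, p = c/n^{1/2} ≫ 1/n is above the triangle threshold p ~ 1/n. Asymptotically E[X] ~ (c³/6)·n^{3(1−α)} = (3³/6)·n^{1.5} → ∞; triangles are abundant w.h.p.

E[X] ≈ 3160.000000; in regime p = Θ(1/n^{1/2}) E[X] diverges (above the triangle threshold p ~ 1/n).


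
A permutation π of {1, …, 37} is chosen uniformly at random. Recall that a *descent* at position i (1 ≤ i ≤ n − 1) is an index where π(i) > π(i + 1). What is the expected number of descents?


Write X = Σ X_I over i = 1, …, 36, with X_I the indicator of one descent.
There are 36 indicators.
For each fixed i, the pair (π(i), π(i+1)) is a uniformly random ordered pair of distinct values from {1, …, 37}; by symmetry P[π(i) > π(i+1)] = 1/2.
By linearity: E[X] = 36 · (1/2) = (37 − 1) · (1/2) = 18 ≈ 18.00000.

E[X] = 18 = 18.00000.


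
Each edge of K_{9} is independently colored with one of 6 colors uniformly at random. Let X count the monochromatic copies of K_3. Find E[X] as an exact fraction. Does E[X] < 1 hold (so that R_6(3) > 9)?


E[X] = C(9, 3) · 6^{1 − 3} = 84 · 6^{−2} = 84/36.
As a reduced fraction: E[X] = 7/3 ≈ 2.33333.
Is E[X] < 1? NO.
Since E[X] ≥ 1, the first-moment bound is inconclusive at n = 9; it does NOT by itself certify R_6(3) > 9.

E[X] = 7/3 ≈ 2.33333; E[X] ≥ 1; first-moment method inconclusive here.


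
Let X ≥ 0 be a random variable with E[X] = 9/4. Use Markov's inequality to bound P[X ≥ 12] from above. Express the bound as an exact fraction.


μ = E[X] = 9/4, a = 12.
Markov: P[X ≥ 12] ≤ μ/a = (9/4)/12 = 3/16.
Numerically: ≈ 0.188.
(Since a = 12 > μ = 2.250, the bound 3/16 is < 1 and informative.)

P[X ≥ 12] ≤ 3/16 ≈ 0.188.


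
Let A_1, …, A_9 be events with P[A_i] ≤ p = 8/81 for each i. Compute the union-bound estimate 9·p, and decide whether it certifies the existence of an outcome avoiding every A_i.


Union bound: P[∪_{i=1}^{9} A_i] ≤ Σ_i P[A_i] ≤ 9·p = 9·(8/81) = 8/9.
Numerically: 8/9 ≈ 0.8888889.
Is 8/9 < 1? YES.
Since P[∪ A_i] ≤ 8/9 < 1, the complement has P[∩ A_i^c] ≥ 1 − 8/9 = 1/9 > 0, so some outcome avoids every A_i.

9·p = 8/9 ≈ 0.8888889; existence CERTIFIED by the union bound.


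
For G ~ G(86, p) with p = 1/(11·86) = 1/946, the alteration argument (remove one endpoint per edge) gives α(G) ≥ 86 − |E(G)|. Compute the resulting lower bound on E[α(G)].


E[|E(G)|] = C(86, 2)·p = 3655 · (1/946) = 85/22.
E[α(G)] ≥ n − E[|E(G)|] = 86 − 85/22 = 1807/22.
Numerically: ≈ 82.1364.
(This is only a lower bound; the true E[α(G)] may be larger.)

E[α(G)] ≥ 1807/22 ≈ 82.1364.


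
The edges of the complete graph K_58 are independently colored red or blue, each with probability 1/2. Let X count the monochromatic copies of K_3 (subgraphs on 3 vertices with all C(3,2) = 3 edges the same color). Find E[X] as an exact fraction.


Let X = Σ_S X_S over the C(58, 3) = 30856 subsets S of size 3, where X_S = 1 if the K_3 on S is monochromatic.
For a fixed S, the K_3 on S has C(3, 2) = 3 edges. P[all 3 edges red] = (1/2)^3, and likewise for blue, so P[monochromatic] = 2·(1/2)^3 = 2^{1 − 3} = 1/4.
By linearity: E[X] = C(58, 3) · 2^{1 − 3} = 30856 · 1/4 = 7714.
Numerically: E[X] ≈ 7714.000.

E[X] = C(58,3)·2^(1−C(3,2)) = 7714 ≈ 7714.000.


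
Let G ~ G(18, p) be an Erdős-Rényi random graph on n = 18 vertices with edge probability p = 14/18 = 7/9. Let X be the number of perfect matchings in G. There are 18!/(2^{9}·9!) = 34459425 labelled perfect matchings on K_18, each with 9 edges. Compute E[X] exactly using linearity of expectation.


K_18 has 18!/(2^{9}·9!) = 34459425 labelled perfect matchings.
For each such perfect matching H, let X_H = 1 if all 9 edges of H are present in G. Then P[X_H = 1] = p^{9} = (7/9)^{9} = 40353607/387420489.
By linearity: E[X] = Σ_H E[X_H] = 34459425 · p^{9} = 34459425 · 40353607/387420489 = 17167433257975/4782969.
Numerically: E[X] ≈ 3.59e+06.

E[X] = 34459425 · (7/9)^{9} = 17167433257975/4782969 ≈ 3.59e+06.


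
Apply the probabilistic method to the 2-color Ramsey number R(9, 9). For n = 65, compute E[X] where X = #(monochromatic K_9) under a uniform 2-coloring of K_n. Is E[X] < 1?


E[X] = C(65, 9) · 2^{1 − 36} = 31966749880 · 2^{−35} = 31966749880/34359738368.
As a reduced fraction: E[X] = 3995843735/4294967296 ≈ 0.9303549.
Is E[X] < 1? YES.
Since E[X] < 1, there exists a 2-coloring of K_{65} with no monochromatic K_9; hence R(9, 9) > 65.

E[X] = 3995843735/4294967296 ≈ 0.9303549; E[X] < 1, so R(9, 9) > 65.


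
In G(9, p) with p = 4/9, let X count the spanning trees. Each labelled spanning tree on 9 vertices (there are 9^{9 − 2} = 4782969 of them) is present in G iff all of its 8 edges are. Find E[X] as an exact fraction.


K_9 has 9^{9 − 2} = 4782969 labelled spanning trees.
For each such spanning tree H, let X_H = 1 if all 8 edges of H are present in G. Then P[X_H = 1] = p^{8} = (4/9)^{8} = 65536/43046721.
By linearity of expectation: E[X] = Σ_H E[X_H] = 4782969 · p^{8} = 4782969 · 65536/43046721 = 65536/9.
Numerically: E[X] ≈ 7281.8.

E[X] = 4782969 · (4/9)^{8} = 65536/9 ≈ 7281.8.


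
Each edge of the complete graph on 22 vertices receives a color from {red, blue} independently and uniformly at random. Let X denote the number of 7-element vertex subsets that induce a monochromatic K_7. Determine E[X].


Let X = Σ_S X_S over the C(22, 7) = 170544 subsets S of size 7, where X_S = 1 if the K_7 on S is monochromatic.
For a fixed S, the K_7 on S has C(7, 2) = 21 edges. P[all 21 edges red] = (1/2)^21, and likewise for blue, so P[monochromatic] = 2·(1/2)^21 = 2^{1 − 21} = 1/1048576.
Summing: E[X] = C(22, 7) · 2^{1 − 21} = 170544 · 1/1048576 = 10659/65536.
Numerically: E[X] ≈ 0.162643.

E[X] = C(22,7)·2^(1−C(7,2)) = 10659/65536 ≈ 0.162643.
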